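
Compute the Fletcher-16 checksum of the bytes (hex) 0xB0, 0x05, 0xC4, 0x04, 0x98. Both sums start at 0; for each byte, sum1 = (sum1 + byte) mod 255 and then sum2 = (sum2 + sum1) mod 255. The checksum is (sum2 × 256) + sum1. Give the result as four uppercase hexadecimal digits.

Running sums (mod 255):
  after byte 0 (0xB0): sum1=176, sum2=176
  after byte 1 (0x05): sum1=181, sum2=102
  after byte 2 (0xC4): sum1=122, sum2=224
  after byte 3 (0x04): sum1=126, sum2=95
  after byte 4 (0x98): sum1=23, sum2=118
Checksum = sum2·256 + sum1 = 118·256 + 23 = 30231 = 0x7617.

7617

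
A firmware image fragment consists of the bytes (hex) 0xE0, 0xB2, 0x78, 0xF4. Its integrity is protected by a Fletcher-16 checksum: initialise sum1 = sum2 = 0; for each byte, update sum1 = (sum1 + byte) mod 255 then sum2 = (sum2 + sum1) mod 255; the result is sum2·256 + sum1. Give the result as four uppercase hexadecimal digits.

Running sums (mod 255):
  after byte 0 (0xE0): sum1=224, sum2=224
  after byte 1 (0xB2): sum1=147, sum2=116
  after byte 2 (0x78): sum1=12, sum2=128
  after byte 3 (0xF4): sum1=1, sum2=129
Checksum = sum2·256 + sum1 = 129·256 + 1 = 33025 = 0x8101.

8101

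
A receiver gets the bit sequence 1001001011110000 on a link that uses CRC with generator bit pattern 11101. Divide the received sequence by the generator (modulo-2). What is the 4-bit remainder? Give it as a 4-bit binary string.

Modulo-2 division of 1001001011110000 by 11101:
  pos 0: 10010 XOR 11101 = 01111
  pos 1: 11110 XOR 11101 = 00011
  pos 4: 11101 XOR 11101 = 00000
  pos 9: 11100 XOR 11101 = 00001
Remainder = 0100 (nonzero — an error is detected).

0100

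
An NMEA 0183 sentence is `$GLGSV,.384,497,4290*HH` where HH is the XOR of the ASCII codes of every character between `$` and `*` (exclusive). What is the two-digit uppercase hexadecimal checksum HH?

XOR the ASCII codes of the payload characters:
  'G' = 0x47 → acc = 0x47
  'L' = 0x4C → acc = 0x0B
  'G' = 0x47 → acc = 0x4C
  'S' = 0x53 → acc = 0x1F
  'V' = 0x56 → acc = 0x49
  ',' = 0x2C → acc = 0x65
  '.' = 0x2E → acc = 0x4B
  '3' = 0x33 → acc = 0x78
  '8' = 0x38 → acc = 0x40
  '4' = 0x34 → acc = 0x74
  ',' = 0x2C → acc = 0x58
  '4' = 0x34 → acc = 0x6C
  '9' = 0x39 → acc = 0x55
  '7' = 0x37 → acc = 0x62
  ',' = 0x2C → acc = 0x4E
  '4' = 0x34 → acc = 0x7A
  '2' = 0x32 → acc = 0x48
  '9' = 0x39 → acc = 0x71
  '0' = 0x30 → acc = 0x41
Checksum = 0x41.

41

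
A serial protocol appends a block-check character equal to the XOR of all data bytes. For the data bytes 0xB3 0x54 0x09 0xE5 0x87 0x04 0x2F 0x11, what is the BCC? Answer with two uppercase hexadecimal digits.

B6

XOR the bytes together:
  start with 0xB3
  0xB3 ⊕ 0x54 = 0xE7
  0xE7 ⊕ 0x09 = 0xEE
  0xEE ⊕ 0xE5 = 0x0B
  0x0B ⊕ 0x87 = 0x8C
  0x8C ⊕ 0x04 = 0x88
  0x88 ⊕ 0x2F = 0xA7
  0xA7 ⊕ 0x11 = 0xB6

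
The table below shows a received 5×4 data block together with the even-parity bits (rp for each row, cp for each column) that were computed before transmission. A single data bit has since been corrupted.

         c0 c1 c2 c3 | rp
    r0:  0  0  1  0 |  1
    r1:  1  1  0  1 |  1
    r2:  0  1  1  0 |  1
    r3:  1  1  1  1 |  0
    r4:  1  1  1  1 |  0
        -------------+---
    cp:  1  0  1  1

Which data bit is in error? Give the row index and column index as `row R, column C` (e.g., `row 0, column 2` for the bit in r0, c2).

Recompute each row's even parity and compare to rp:
  r0: data parity 1, sent rp 1 → ok
  r1: data parity 1, sent rp 1 → ok
  r2: data parity 0, sent rp 1 → mismatch
  r3: data parity 0, sent rp 0 → ok
  r4: data parity 0, sent rp 0 → ok
Recompute each column's even parity and compare to cp:
  c0: data parity 1, sent cp 1 → ok
  c1: data parity 0, sent cp 0 → ok
  c2: data parity 0, sent cp 1 → mismatch
  c3: data parity 1, sent cp 1 → ok
Exactly one row (r2) and one column (c2) fail → the flipped bit is at their intersection.

row 2, column 2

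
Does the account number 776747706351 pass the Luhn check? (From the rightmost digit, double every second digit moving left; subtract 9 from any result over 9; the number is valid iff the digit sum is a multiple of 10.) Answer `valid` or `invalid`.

From the right, keep odd positions and double even positions (subtract 9 from any doubled value over 9):
  doubled (positions 2,4,...): 1 3 5 8 3 5 → sum 25
  kept (positions 1,3,...): 1 3 0 7 7 7 → sum 25
Total = 50.
50 mod 10 = 0, so the number is valid.

valid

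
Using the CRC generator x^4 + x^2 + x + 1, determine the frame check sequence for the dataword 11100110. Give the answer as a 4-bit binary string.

Append 4 zeros: 111001100000. Divide by 10111 (XOR where the leading bit is 1):
  pos 0: 11100 XOR 10111 = 01011
  pos 1: 10111 XOR 10111 = 00000
  pos 6: 10000 XOR 10111 = 00111
Remainder (last 4 bits) = 1110. This is the CRC / FCS.

1110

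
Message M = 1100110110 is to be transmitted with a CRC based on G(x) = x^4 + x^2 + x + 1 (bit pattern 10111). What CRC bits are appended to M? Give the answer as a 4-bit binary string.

0110

Append 4 zeros: 11001101100000. Divide by 10111 (XOR where the leading bit is 1):
  pos 0: 11001 XOR 10111 = 01110
  pos 1: 11101 XOR 10111 = 01010
  pos 2: 10100 XOR 10111 = 00011
  pos 5: 11110 XOR 10111 = 01001
  pos 6: 10010 XOR 10111 = 00101
  pos 8: 10100 XOR 10111 = 00011
Remainder (last 4 bits) = 0110. This is the CRC / FCS.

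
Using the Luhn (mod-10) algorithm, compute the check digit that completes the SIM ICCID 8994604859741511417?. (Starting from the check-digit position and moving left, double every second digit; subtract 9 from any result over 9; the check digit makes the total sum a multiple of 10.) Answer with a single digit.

Partial digits right→left: 7 1 4 1 1 5 1 4 7 9 5 8 4 0 6 4 9 9 8
Double every second digit counting from the check-digit position (so the 1st, 3rd, 5th, ... of the partial from the right).
  doubled (with −9 where >9): 5 8 2 2 5 1 8 3 9 7 → sum 50
  kept as-is: 1 1 5 4 9 8 0 4 9 → sum 41
Total = 50 + 41 = 91.
Check digit = (10 − (91 mod 10)) mod 10 = 9.

9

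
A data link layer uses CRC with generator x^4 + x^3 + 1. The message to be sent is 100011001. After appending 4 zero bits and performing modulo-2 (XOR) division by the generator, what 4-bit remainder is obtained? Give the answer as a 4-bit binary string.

Append 4 zeros: 1000110010000. Divide by 11001 (XOR where the leading bit is 1):
  pos 0: 10001 XOR 11001 = 01000
  pos 1: 10001 XOR 11001 = 01000
  pos 2: 10000 XOR 11001 = 01001
  pos 3: 10010 XOR 11001 = 01011
  pos 4: 10111 XOR 11001 = 01110
  pos 5: 11100 XOR 11001 = 00101
  pos 7: 10100 XOR 11001 = 01101
  pos 8: 11010 XOR 11001 = 00011
Remainder (last 4 bits) = 0011. This is the CRC / FCS.

0011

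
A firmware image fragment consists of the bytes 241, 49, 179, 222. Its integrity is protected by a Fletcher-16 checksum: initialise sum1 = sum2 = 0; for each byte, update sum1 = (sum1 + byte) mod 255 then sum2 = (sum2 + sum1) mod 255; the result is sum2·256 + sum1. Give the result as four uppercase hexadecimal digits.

Running sums (mod 255):
  after byte 0 (241): sum1=241, sum2=241
  after byte 1 (49): sum1=35, sum2=21
  after byte 2 (179): sum1=214, sum2=235
  after byte 3 (222): sum1=181, sum2=161
Checksum = sum2·256 + sum1 = 161·256 + 181 = 41397 = 0xA1B5.

A1B5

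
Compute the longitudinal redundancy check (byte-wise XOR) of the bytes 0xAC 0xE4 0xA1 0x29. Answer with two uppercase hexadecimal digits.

XOR the bytes together:
  start with 0xAC
  0xAC ⊕ 0xE4 = 0x48
  0x48 ⊕ 0xA1 = 0xE9
  0xE9 ⊕ 0x29 = 0xC0

C0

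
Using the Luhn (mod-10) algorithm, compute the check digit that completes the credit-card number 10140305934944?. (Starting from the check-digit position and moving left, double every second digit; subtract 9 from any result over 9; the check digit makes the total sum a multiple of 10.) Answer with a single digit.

Partial digits right→left: 4 4 9 4 3 9 5 0 3 0 4 1 0 1
Double every second digit counting from the check-digit position (so the 1st, 3rd, 5th, ... of the partial from the right).
  doubled (with −9 where >9): 8 9 6 1 6 8 0 → sum 38
  kept as-is: 4 4 9 0 0 1 1 → sum 19
Total = 38 + 19 = 57.
Check digit = (10 − (57 mod 10)) mod 10 = 3.

3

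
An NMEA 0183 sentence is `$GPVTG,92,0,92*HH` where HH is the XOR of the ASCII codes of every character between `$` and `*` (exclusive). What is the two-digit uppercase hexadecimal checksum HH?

4E

XOR the ASCII codes of the payload characters:
  'G' = 0x47 → acc = 0x47
  'P' = 0x50 → acc = 0x17
  'V' = 0x56 → acc = 0x41
  'T' = 0x54 → acc = 0x15
  'G' = 0x47 → acc = 0x52
  ',' = 0x2C → acc = 0x7E
  '9' = 0x39 → acc = 0x47
  '2' = 0x32 → acc = 0x75
  ',' = 0x2C → acc = 0x59
  '0' = 0x30 → acc = 0x69
  ',' = 0x2C → acc = 0x45
  '9' = 0x39 → acc = 0x7C
  '2' = 0x32 → acc = 0x4E
Checksum = 0x4E.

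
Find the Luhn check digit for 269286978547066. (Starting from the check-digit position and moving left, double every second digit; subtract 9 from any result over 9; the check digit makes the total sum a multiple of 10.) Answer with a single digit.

4

Partial digits right→left: 6 6 0 7 4 5 8 7 9 6 8 2 9 6 2
Double every second digit counting from the check-digit position (so the 1st, 3rd, 5th, ... of the partial from the right).
  doubled (with −9 where >9): 3 0 8 7 9 7 9 4 → sum 47
  kept as-is: 6 7 5 7 6 2 6 → sum 39
Total = 47 + 39 = 86.
Check digit = (10 − (86 mod 10)) mod 10 = 4.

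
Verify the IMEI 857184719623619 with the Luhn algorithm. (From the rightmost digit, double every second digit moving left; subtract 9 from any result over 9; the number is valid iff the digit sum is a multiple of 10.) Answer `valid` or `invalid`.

From the right, keep odd positions and double even positions (subtract 9 from any doubled value over 9):
  doubled (positions 2,4,...): 2 6 3 2 8 2 1 → sum 24
  kept (positions 1,3,...): 9 6 2 9 7 8 7 8 → sum 56
Total = 80.
80 mod 10 = 0, so the number is valid.

valid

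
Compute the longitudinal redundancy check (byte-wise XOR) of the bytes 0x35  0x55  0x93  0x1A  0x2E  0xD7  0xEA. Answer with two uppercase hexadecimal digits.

FA

XOR the bytes together:
  start with 0x35
  0x35 ⊕ 0x55 = 0x60
  0x60 ⊕ 0x93 = 0xF3
  0xF3 ⊕ 0x1A = 0xE9
  0xE9 ⊕ 0x2E = 0xC7
  0xC7 ⊕ 0xD7 = 0x10
  0x10 ⊕ 0xEA = 0xFA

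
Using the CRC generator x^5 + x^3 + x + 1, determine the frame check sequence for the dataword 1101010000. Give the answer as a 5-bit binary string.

Append 5 zeros: 110101000000000. Divide by 101011 (XOR where the leading bit is 1):
  pos 0: 110101 XOR 101011 = 011110
  pos 1: 111100 XOR 101011 = 010111
  pos 2: 101110 XOR 101011 = 000101
  pos 5: 101000 XOR 101011 = 000011
  pos 9: 110000 XOR 101011 = 011011
Remainder (last 5 bits) = 11011. This is the CRC / FCS.

11011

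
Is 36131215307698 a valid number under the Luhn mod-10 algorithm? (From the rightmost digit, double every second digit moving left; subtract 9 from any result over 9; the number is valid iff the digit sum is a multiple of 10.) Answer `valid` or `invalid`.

From the right, keep odd positions and double even positions (subtract 9 from any doubled value over 9):
  doubled (positions 2,4,...): 9 5 6 2 2 2 6 → sum 32
  kept (positions 1,3,...): 8 6 0 5 2 3 6 → sum 30
Total = 62.
62 mod 10 = 2, so the number is invalid.

invalid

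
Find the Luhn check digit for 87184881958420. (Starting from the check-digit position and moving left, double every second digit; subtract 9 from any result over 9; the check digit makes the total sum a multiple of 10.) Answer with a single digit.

0

Partial digits right→left: 0 2 4 8 5 9 1 8 8 4 8 1 7 8
Double every second digit counting from the check-digit position (so the 1st, 3rd, 5th, ... of the partial from the right).
  doubled (with −9 where >9): 0 8 1 2 7 7 5 → sum 30
  kept as-is: 2 8 9 8 4 1 8 → sum 40
Total = 30 + 40 = 70.
Check digit = (10 − (70 mod 10)) mod 10 = 0.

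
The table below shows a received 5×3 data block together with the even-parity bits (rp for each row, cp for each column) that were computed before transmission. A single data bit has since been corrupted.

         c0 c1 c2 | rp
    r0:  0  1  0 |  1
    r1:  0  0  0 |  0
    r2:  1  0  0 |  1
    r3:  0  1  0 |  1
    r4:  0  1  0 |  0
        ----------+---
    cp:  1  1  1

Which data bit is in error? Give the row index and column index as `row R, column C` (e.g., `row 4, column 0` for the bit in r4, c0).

Recompute each row's even parity and compare to rp:
  r0: data parity 1, sent rp 1 → ok
  r1: data parity 0, sent rp 0 → ok
  r2: data parity 1, sent rp 1 → ok
  r3: data parity 1, sent rp 1 → ok
  r4: data parity 1, sent rp 0 → mismatch
Recompute each column's even parity and compare to cp:
  c0: data parity 1, sent cp 1 → ok
  c1: data parity 1, sent cp 1 → ok
  c2: data parity 0, sent cp 1 → mismatch
Exactly one row (r4) and one column (c2) fail → the flipped bit is at their intersection.

row 4, column 2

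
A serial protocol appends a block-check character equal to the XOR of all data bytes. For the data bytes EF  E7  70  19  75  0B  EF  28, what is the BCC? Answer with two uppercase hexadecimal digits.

D8

XOR the bytes together:
  start with 0xEF
  0xEF ⊕ 0xE7 = 0x08
  0x08 ⊕ 0x70 = 0x78
  0x78 ⊕ 0x19 = 0x61
  0x61 ⊕ 0x75 = 0x14
  0x14 ⊕ 0x0B = 0x1F
  0x1F ⊕ 0xEF = 0xF0
  0xF0 ⊕ 0x28 = 0xD8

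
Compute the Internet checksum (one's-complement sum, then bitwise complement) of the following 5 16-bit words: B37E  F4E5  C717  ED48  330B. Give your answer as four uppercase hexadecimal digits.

One's-complement addition (fold any carry out of bit 15 back into bit 0):
  0xB37E + 0xF4E5 = 0x1A863 → wrap carry → 0xA864
  0xA864 + 0xC717 = 0x16F7B → wrap carry → 0x6F7C
  0x6F7C + 0xED48 = 0x15CC4 → wrap carry → 0x5CC5
  0x5CC5 + 0x330B = 0x08FD0
One's-complement sum = 0x8FD0.
Checksum = ~0x8FD0 & 0xFFFF = 0x702F.

702F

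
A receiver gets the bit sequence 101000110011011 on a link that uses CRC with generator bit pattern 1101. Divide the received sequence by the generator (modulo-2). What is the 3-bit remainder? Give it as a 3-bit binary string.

000

Modulo-2 division of 101000110011011 by 1101:
  pos 0: 1010 XOR 1101 = 0111
  pos 1: 1110 XOR 1101 = 0011
  pos 3: 1101 XOR 1101 = 0000
  pos 7: 1001 XOR 1101 = 0100
  pos 8: 1001 XOR 1101 = 0100
  pos 9: 1000 XOR 1101 = 0101
  pos 10: 1011 XOR 1101 = 0110
  pos 11: 1101 XOR 1101 = 0000
Remainder = 000 (zero — the frame passes the CRC check).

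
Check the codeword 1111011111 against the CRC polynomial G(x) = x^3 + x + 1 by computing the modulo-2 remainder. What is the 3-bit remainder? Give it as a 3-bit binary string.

Modulo-2 division of 1111011111 by 1011:
  pos 0: 1111 XOR 1011 = 0100
  pos 1: 1000 XOR 1011 = 0011
  pos 3: 1111 XOR 1011 = 0100
  pos 4: 1001 XOR 1011 = 0010
  pos 6: 1011 XOR 1011 = 0000
Remainder = 000 (zero — the frame passes the CRC check).

000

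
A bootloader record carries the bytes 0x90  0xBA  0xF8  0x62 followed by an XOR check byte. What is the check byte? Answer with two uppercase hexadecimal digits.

B0

XOR the bytes together:
  start with 0x90
  0x90 ⊕ 0xBA = 0x2A
  0x2A ⊕ 0xF8 = 0xD2
  0xD2 ⊕ 0x62 = 0xB0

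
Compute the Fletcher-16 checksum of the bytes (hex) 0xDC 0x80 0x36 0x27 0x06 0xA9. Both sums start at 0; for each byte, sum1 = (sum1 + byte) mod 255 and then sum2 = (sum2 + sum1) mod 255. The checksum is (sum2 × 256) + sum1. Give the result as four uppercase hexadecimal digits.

B36A

Running sums (mod 255):
  after byte 0 (0xDC): sum1=220, sum2=220
  after byte 1 (0x80): sum1=93, sum2=58
  after byte 2 (0x36): sum1=147, sum2=205
  after byte 3 (0x27): sum1=186, sum2=136
  after byte 4 (0x06): sum1=192, sum2=73
  after byte 5 (0xA9): sum1=106, sum2=179
Checksum = sum2·256 + sum1 = 179·256 + 106 = 45930 = 0xB36A.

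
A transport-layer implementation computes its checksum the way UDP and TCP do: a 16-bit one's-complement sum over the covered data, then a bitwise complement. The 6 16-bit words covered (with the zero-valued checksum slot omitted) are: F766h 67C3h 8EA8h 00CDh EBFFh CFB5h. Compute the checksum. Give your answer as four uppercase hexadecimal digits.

55AA

One's-complement addition (fold any carry out of bit 15 back into bit 0):
  0xF766 + 0x67C3 = 0x15F29 → wrap carry → 0x5F2A
  0x5F2A + 0x8EA8 = 0x0EDD2
  0xEDD2 + 0x00CD = 0x0EE9F
  0xEE9F + 0xEBFF = 0x1DA9E → wrap carry → 0xDA9F
  0xDA9F + 0xCFB5 = 0x1AA54 → wrap carry → 0xAA55
One's-complement sum = 0xAA55.
Checksum = ~0xAA55 & 0xFFFF = 0x55AA.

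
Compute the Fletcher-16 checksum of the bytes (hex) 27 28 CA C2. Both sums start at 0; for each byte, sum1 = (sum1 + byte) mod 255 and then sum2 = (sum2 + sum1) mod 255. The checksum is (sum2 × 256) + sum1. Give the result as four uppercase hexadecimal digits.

Running sums (mod 255):
  after byte 0 (27): sum1=39, sum2=39
  after byte 1 (28): sum1=79, sum2=118
  after byte 2 (CA): sum1=26, sum2=144
  after byte 3 (C2): sum1=220, sum2=109
Checksum = sum2·256 + sum1 = 109·256 + 220 = 28124 = 0x6DDC.

6DDC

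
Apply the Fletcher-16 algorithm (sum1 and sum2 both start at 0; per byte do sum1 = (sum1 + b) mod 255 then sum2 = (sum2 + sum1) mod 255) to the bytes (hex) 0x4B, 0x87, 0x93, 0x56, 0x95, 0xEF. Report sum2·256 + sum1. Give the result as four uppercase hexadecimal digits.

D542

Running sums (mod 255):
  after byte 0 (0x4B): sum1=75, sum2=75
  after byte 1 (0x87): sum1=210, sum2=30
  after byte 2 (0x93): sum1=102, sum2=132
  after byte 3 (0x56): sum1=188, sum2=65
  after byte 4 (0x95): sum1=82, sum2=147
  after byte 5 (0xEF): sum1=66, sum2=213
Checksum = sum2·256 + sum1 = 213·256 + 66 = 54594 = 0xD542.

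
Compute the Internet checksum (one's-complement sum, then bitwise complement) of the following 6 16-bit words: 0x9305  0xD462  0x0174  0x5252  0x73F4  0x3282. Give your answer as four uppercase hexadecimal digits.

9E5A

One's-complement addition (fold any carry out of bit 15 back into bit 0):
  0x9305 + 0xD462 = 0x16767 → wrap carry → 0x6768
  0x6768 + 0x0174 = 0x068DC
  0x68DC + 0x5252 = 0x0BB2E
  0xBB2E + 0x73F4 = 0x12F22 → wrap carry → 0x2F23
  0x2F23 + 0x3282 = 0x061A5
One's-complement sum = 0x61A5.
Checksum = ~0x61A5 & 0xFFFF = 0x9E5A.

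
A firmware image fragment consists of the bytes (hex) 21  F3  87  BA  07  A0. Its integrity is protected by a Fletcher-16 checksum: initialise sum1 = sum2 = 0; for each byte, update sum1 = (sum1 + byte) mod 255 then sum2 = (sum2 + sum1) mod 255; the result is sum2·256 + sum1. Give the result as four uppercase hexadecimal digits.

Running sums (mod 255):
  after byte 0 (21): sum1=33, sum2=33
  after byte 1 (F3): sum1=21, sum2=54
  after byte 2 (87): sum1=156, sum2=210
  after byte 3 (BA): sum1=87, sum2=42
  after byte 4 (07): sum1=94, sum2=136
  after byte 5 (A0): sum1=254, sum2=135
Checksum = sum2·256 + sum1 = 135·256 + 254 = 34814 = 0x87FE.

87FE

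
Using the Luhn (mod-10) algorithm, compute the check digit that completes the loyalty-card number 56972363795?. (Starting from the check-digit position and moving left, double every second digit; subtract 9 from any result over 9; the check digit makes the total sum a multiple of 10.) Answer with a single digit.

9

Partial digits right→left: 5 9 7 3 6 3 2 7 9 6 5
Double every second digit counting from the check-digit position (so the 1st, 3rd, 5th, ... of the partial from the right).
  doubled (with −9 where >9): 1 5 3 4 9 1 → sum 23
  kept as-is: 9 3 3 7 6 → sum 28
Total = 23 + 28 = 51.
Check digit = (10 − (51 mod 10)) mod 10 = 9.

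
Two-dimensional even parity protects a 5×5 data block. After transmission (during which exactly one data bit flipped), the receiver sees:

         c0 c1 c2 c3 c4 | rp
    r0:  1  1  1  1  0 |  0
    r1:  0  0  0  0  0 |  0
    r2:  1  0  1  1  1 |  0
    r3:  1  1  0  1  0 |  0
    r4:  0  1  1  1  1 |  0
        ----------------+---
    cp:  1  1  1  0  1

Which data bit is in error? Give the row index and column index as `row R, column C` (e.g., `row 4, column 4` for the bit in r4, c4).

row 3, column 4

Recompute each row's even parity and compare to rp:
  r0: data parity 0, sent rp 0 → ok
  r1: data parity 0, sent rp 0 → ok
  r2: data parity 0, sent rp 0 → ok
  r3: data parity 1, sent rp 0 → mismatch
  r4: data parity 0, sent rp 0 → ok
Recompute each column's even parity and compare to cp:
  c0: data parity 1, sent cp 1 → ok
  c1: data parity 1, sent cp 1 → ok
  c2: data parity 1, sent cp 1 → ok
  c3: data parity 0, sent cp 0 → ok
  c4: data parity 0, sent cp 1 → mismatch
Exactly one row (r3) and one column (c4) fail → the flipped bit is at their intersection.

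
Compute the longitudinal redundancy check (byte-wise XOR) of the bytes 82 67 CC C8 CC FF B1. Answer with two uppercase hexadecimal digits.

XOR the bytes together:
  start with 0x82
  0x82 ⊕ 0x67 = 0xE5
  0xE5 ⊕ 0xCC = 0x29
  0x29 ⊕ 0xC8 = 0xE1
  0xE1 ⊕ 0xCC = 0x2D
  0x2D ⊕ 0xFF = 0xD2
  0xD2 ⊕ 0xB1 = 0x63

63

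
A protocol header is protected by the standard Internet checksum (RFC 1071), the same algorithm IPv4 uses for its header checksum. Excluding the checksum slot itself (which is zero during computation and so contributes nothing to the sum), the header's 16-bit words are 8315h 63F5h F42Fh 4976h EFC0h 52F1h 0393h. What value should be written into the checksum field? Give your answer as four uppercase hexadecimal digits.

One's-complement addition (fold any carry out of bit 15 back into bit 0):
  0x8315 + 0x63F5 = 0x0E70A
  0xE70A + 0xF42F = 0x1DB39 → wrap carry → 0xDB3A
  0xDB3A + 0x4976 = 0x124B0 → wrap carry → 0x24B1
  0x24B1 + 0xEFC0 = 0x11471 → wrap carry → 0x1472
  0x1472 + 0x52F1 = 0x06763
  0x6763 + 0x0393 = 0x06AF6
One's-complement sum = 0x6AF6.
Checksum = ~0x6AF6 & 0xFFFF = 0x9509.

9509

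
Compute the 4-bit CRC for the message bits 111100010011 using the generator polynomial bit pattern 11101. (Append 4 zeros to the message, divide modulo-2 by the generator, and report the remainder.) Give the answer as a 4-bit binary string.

Append 4 zeros: 1111000100110000. Divide by 11101 (XOR where the leading bit is 1):
  pos 0: 11110 XOR 11101 = 00011
  pos 3: 11001 XOR 11101 = 00100
  pos 5: 10000 XOR 11101 = 01101
  pos 6: 11011 XOR 11101 = 00110
  pos 8: 11010 XOR 11101 = 00111
  pos 10: 11100 XOR 11101 = 00001
Remainder (last 4 bits) = 0010. This is the CRC / FCS.

0010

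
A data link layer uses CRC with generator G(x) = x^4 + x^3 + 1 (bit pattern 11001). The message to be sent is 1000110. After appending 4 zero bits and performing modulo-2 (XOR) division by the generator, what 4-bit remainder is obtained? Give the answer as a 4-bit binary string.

Append 4 zeros: 10001100000. Divide by 11001 (XOR where the leading bit is 1):
  pos 0: 10001 XOR 11001 = 01000
  pos 1: 10001 XOR 11001 = 01000
  pos 2: 10000 XOR 11001 = 01001
  pos 3: 10010 XOR 11001 = 01011
  pos 4: 10110 XOR 11001 = 01111
  pos 5: 11110 XOR 11001 = 00111
Remainder (last 4 bits) = 1110. This is the CRC / FCS.

1110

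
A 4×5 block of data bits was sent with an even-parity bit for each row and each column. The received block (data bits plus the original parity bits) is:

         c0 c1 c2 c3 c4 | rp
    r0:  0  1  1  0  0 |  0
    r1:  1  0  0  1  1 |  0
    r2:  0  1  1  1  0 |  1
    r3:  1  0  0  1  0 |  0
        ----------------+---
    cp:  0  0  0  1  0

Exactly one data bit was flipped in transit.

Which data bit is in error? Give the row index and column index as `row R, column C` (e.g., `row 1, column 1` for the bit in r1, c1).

Recompute each row's even parity and compare to rp:
  r0: data parity 0, sent rp 0 → ok
  r1: data parity 1, sent rp 0 → mismatch
  r2: data parity 1, sent rp 1 → ok
  r3: data parity 0, sent rp 0 → ok
Recompute each column's even parity and compare to cp:
  c0: data parity 0, sent cp 0 → ok
  c1: data parity 0, sent cp 0 → ok
  c2: data parity 0, sent cp 0 → ok
  c3: data parity 1, sent cp 1 → ok
  c4: data parity 1, sent cp 0 → mismatch
Exactly one row (r1) and one column (c4) fail → the flipped bit is at their intersection.

row 1, column 4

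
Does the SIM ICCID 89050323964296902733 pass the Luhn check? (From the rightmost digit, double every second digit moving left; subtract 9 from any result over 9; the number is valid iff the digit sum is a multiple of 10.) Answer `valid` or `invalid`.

valid

From the right, keep odd positions and double even positions (subtract 9 from any doubled value over 9):
  doubled (positions 2,4,...): 6 4 9 9 8 9 4 0 0 7 → sum 56
  kept (positions 1,3,...): 3 7 0 6 2 6 3 3 5 9 → sum 44
Total = 100.
100 mod 10 = 0, so the number is valid.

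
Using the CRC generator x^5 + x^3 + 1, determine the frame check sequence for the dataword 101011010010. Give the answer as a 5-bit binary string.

Append 5 zeros: 10101101001000000. Divide by 101001 (XOR where the leading bit is 1):
  pos 0: 101011 XOR 101001 = 000010
  pos 4: 100100 XOR 101001 = 001101
  pos 6: 110110 XOR 101001 = 011111
  pos 7: 111110 XOR 101001 = 010111
  pos 8: 101110 XOR 101001 = 000111
  pos 11: 111000 XOR 101001 = 010001
Remainder (last 5 bits) = 10001. This is the CRC / FCS.

10001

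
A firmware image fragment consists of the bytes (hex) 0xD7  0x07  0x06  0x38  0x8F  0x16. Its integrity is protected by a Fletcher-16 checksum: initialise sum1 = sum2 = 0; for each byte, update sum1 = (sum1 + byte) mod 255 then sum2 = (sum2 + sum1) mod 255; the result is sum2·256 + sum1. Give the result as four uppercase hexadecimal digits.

Running sums (mod 255):
  after byte 0 (0xD7): sum1=215, sum2=215
  after byte 1 (0x07): sum1=222, sum2=182
  after byte 2 (0x06): sum1=228, sum2=155
  after byte 3 (0x38): sum1=29, sum2=184
  after byte 4 (0x8F): sum1=172, sum2=101
  after byte 5 (0x16): sum1=194, sum2=40
Checksum = sum2·256 + sum1 = 40·256 + 194 = 10434 = 0x28C2.

28C2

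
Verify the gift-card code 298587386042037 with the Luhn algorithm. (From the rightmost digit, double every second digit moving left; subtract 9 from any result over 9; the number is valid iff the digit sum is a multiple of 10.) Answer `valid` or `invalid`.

From the right, keep odd positions and double even positions (subtract 9 from any doubled value over 9):
  doubled (positions 2,4,...): 6 4 0 7 5 1 9 → sum 32
  kept (positions 1,3,...): 7 0 4 6 3 8 8 2 → sum 38
Total = 70.
70 mod 10 = 0, so the number is valid.

valid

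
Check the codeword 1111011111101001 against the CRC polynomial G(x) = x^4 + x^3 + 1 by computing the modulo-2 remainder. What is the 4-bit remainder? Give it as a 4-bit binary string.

0011

Modulo-2 division of 1111011111101001 by 11001:
  pos 0: 11110 XOR 11001 = 00111
  pos 2: 11111 XOR 11001 = 00110
  pos 4: 11011 XOR 11001 = 00010
  pos 7: 10110 XOR 11001 = 01111
  pos 8: 11111 XOR 11001 = 00110
  pos 10: 11000 XOR 11001 = 00001
Remainder = 0011 (nonzero — an error is detected).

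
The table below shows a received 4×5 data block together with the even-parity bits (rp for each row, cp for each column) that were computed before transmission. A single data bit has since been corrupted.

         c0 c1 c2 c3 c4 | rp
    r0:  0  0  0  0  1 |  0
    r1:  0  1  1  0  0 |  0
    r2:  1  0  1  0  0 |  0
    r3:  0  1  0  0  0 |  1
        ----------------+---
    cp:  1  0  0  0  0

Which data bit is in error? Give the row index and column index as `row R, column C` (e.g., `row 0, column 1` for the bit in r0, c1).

Recompute each row's even parity and compare to rp:
  r0: data parity 1, sent rp 0 → mismatch
  r1: data parity 0, sent rp 0 → ok
  r2: data parity 0, sent rp 0 → ok
  r3: data parity 1, sent rp 1 → ok
Recompute each column's even parity and compare to cp:
  c0: data parity 1, sent cp 1 → ok
  c1: data parity 0, sent cp 0 → ok
  c2: data parity 0, sent cp 0 → ok
  c3: data parity 0, sent cp 0 → ok
  c4: data parity 1, sent cp 0 → mismatch
Exactly one row (r0) and one column (c4) fail → the flipped bit is at their intersection.

row 0, column 4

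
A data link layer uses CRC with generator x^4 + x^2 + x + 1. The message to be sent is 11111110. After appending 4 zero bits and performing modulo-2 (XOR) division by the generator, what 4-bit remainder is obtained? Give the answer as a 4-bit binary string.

1101

Append 4 zeros: 111111100000. Divide by 10111 (XOR where the leading bit is 1):
  pos 0: 11111 XOR 10111 = 01000
  pos 1: 10001 XOR 10111 = 00110
  pos 3: 11010 XOR 10111 = 01101
  pos 4: 11010 XOR 10111 = 01101
  pos 5: 11010 XOR 10111 = 01101
  pos 6: 11010 XOR 10111 = 01101
  pos 7: 11010 XOR 10111 = 01101
Remainder (last 4 bits) = 1101. This is the CRC / FCS.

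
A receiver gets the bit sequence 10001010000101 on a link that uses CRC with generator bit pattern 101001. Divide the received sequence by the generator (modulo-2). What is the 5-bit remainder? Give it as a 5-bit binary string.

00000

Modulo-2 division of 10001010000101 by 101001:
  pos 0: 100010 XOR 101001 = 001011
  pos 2: 101110 XOR 101001 = 000111
  pos 5: 111000 XOR 101001 = 010001
  pos 6: 100011 XOR 101001 = 001010
  pos 8: 101001 XOR 101001 = 000000
Remainder = 00000 (zero — the frame passes the CRC check).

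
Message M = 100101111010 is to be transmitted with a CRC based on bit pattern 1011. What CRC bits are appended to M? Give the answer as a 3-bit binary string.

011

Append 3 zeros: 100101111010000. Divide by 1011 (XOR where the leading bit is 1):
  pos 0: 1001 XOR 1011 = 0010
  pos 2: 1001 XOR 1011 = 0010
  pos 4: 1011 XOR 1011 = 0000
  pos 8: 1010 XOR 1011 = 0001
  pos 11: 1000 XOR 1011 = 0011
Remainder (last 3 bits) = 011. This is the CRC / FCS.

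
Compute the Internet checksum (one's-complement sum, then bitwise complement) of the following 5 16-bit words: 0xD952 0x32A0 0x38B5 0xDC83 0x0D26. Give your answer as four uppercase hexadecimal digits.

D1AD

One's-complement addition (fold any carry out of bit 15 back into bit 0):
  0xD952 + 0x32A0 = 0x10BF2 → wrap carry → 0x0BF3
  0x0BF3 + 0x38B5 = 0x044A8
  0x44A8 + 0xDC83 = 0x1212B → wrap carry → 0x212C
  0x212C + 0x0D26 = 0x02E52
One's-complement sum = 0x2E52.
Checksum = ~0x2E52 & 0xFFFF = 0xD1AD.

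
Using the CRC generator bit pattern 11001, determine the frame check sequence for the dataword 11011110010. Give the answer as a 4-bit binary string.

Append 4 zeros: 110111100100000. Divide by 11001 (XOR where the leading bit is 1):
  pos 0: 11011 XOR 11001 = 00010
  pos 3: 10110 XOR 11001 = 01111
  pos 4: 11110 XOR 11001 = 00111
  pos 6: 11110 XOR 11001 = 00111
  pos 8: 11100 XOR 11001 = 00101
  pos 10: 10100 XOR 11001 = 01101
Remainder (last 4 bits) = 1101. This is the CRC / FCS.

1101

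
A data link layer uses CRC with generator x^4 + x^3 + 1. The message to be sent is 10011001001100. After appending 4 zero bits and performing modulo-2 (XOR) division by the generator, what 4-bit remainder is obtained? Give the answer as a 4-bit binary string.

Append 4 zeros: 100110010011000000. Divide by 11001 (XOR where the leading bit is 1):
  pos 0: 10011 XOR 11001 = 01010
  pos 1: 10100 XOR 11001 = 01101
  pos 2: 11010 XOR 11001 = 00011
  pos 5: 11100 XOR 11001 = 00101
  pos 7: 10111 XOR 11001 = 01110
  pos 8: 11100 XOR 11001 = 00101
  pos 10: 10100 XOR 11001 = 01101
  pos 11: 11010 XOR 11001 = 00011
Remainder (last 4 bits) = 1100. This is the CRC / FCS.

1100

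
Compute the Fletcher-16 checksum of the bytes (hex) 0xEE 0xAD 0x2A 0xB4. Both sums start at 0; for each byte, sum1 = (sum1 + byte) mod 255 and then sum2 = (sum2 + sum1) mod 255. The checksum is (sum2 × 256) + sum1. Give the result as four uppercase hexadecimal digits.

CD7B

Running sums (mod 255):
  after byte 0 (0xEE): sum1=238, sum2=238
  after byte 1 (0xAD): sum1=156, sum2=139
  after byte 2 (0x2A): sum1=198, sum2=82
  after byte 3 (0xB4): sum1=123, sum2=205
Checksum = sum2·256 + sum1 = 205·256 + 123 = 52603 = 0xCD7B.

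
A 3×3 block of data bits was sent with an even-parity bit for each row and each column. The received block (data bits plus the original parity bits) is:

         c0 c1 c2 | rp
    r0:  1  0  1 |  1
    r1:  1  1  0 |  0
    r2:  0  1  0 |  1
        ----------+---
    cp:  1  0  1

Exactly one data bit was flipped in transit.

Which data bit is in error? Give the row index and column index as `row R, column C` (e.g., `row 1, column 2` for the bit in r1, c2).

Recompute each row's even parity and compare to rp:
  r0: data parity 0, sent rp 1 → mismatch
  r1: data parity 0, sent rp 0 → ok
  r2: data parity 1, sent rp 1 → ok
Recompute each column's even parity and compare to cp:
  c0: data parity 0, sent cp 1 → mismatch
  c1: data parity 0, sent cp 0 → ok
  c2: data parity 1, sent cp 1 → ok
Exactly one row (r0) and one column (c0) fail → the flipped bit is at their intersection.

row 0, column 0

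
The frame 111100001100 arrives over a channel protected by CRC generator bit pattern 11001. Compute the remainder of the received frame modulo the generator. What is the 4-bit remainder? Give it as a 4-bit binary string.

Modulo-2 division of 111100001100 by 11001:
  pos 0: 11110 XOR 11001 = 00111
  pos 2: 11100 XOR 11001 = 00101
  pos 4: 10101 XOR 11001 = 01100
  pos 5: 11001 XOR 11001 = 00000
Remainder = 0000 (zero — the frame passes the CRC check).

0000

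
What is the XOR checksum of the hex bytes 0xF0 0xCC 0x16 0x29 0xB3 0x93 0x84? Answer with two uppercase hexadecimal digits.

A7

XOR the bytes together:
  start with 0xF0
  0xF0 ⊕ 0xCC = 0x3C
  0x3C ⊕ 0x16 = 0x2A
  0x2A ⊕ 0x29 = 0x03
  0x03 ⊕ 0xB3 = 0xB0
  0xB0 ⊕ 0x93 = 0x23
  0x23 ⊕ 0x84 = 0xA7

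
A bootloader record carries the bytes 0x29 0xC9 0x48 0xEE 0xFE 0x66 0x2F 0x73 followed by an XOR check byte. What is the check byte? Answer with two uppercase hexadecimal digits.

XOR the bytes together:
  start with 0x29
  0x29 ⊕ 0xC9 = 0xE0
  0xE0 ⊕ 0x48 = 0xA8
  0xA8 ⊕ 0xEE = 0x46
  0x46 ⊕ 0xFE = 0xB8
  0xB8 ⊕ 0x66 = 0xDE
  0xDE ⊕ 0x2F = 0xF1
  0xF1 ⊕ 0x73 = 0x82

82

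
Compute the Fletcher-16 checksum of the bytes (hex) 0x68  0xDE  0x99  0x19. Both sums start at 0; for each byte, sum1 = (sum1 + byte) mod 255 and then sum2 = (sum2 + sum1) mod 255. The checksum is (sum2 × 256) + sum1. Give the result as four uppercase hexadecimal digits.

Running sums (mod 255):
  after byte 0 (0x68): sum1=104, sum2=104
  after byte 1 (0xDE): sum1=71, sum2=175
  after byte 2 (0x99): sum1=224, sum2=144
  after byte 3 (0x19): sum1=249, sum2=138
Checksum = sum2·256 + sum1 = 138·256 + 249 = 35577 = 0x8AF9.

8AF9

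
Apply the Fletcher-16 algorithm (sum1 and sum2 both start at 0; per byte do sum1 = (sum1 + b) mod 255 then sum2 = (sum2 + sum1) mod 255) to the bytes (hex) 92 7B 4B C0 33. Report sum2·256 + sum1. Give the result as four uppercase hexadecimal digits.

614D

Running sums (mod 255):
  after byte 0 (92): sum1=146, sum2=146
  after byte 1 (7B): sum1=14, sum2=160
  after byte 2 (4B): sum1=89, sum2=249
  after byte 3 (C0): sum1=26, sum2=20
  after byte 4 (33): sum1=77, sum2=97
Checksum = sum2·256 + sum1 = 97·256 + 77 = 24909 = 0x614D.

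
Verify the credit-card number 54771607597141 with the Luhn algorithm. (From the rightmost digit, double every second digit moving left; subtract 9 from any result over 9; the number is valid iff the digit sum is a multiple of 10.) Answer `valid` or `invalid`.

invalid

From the right, keep odd positions and double even positions (subtract 9 from any doubled value over 9):
  doubled (positions 2,4,...): 8 5 1 0 2 5 1 → sum 22
  kept (positions 1,3,...): 1 1 9 7 6 7 4 → sum 35
Total = 57.
57 mod 10 = 7, so the number is invalid.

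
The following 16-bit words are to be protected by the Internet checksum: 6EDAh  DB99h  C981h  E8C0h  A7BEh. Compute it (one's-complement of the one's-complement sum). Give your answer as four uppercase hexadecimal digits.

One's-complement addition (fold any carry out of bit 15 back into bit 0):
  0x6EDA + 0xDB99 = 0x14A73 → wrap carry → 0x4A74
  0x4A74 + 0xC981 = 0x113F5 → wrap carry → 0x13F6
  0x13F6 + 0xE8C0 = 0x0FCB6
  0xFCB6 + 0xA7BE = 0x1A474 → wrap carry → 0xA475
One's-complement sum = 0xA475.
Checksum = ~0xA475 & 0xFFFF = 0x5B8A.

5B8A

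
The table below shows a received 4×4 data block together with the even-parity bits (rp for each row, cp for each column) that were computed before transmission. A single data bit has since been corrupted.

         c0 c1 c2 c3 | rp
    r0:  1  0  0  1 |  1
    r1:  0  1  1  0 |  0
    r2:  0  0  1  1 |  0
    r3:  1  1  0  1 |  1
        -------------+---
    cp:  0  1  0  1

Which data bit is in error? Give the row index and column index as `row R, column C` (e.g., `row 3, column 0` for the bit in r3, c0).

row 0, column 1

Recompute each row's even parity and compare to rp:
  r0: data parity 0, sent rp 1 → mismatch
  r1: data parity 0, sent rp 0 → ok
  r2: data parity 0, sent rp 0 → ok
  r3: data parity 1, sent rp 1 → ok
Recompute each column's even parity and compare to cp:
  c0: data parity 0, sent cp 0 → ok
  c1: data parity 0, sent cp 1 → mismatch
  c2: data parity 0, sent cp 0 → ok
  c3: data parity 1, sent cp 1 → ok
Exactly one row (r0) and one column (c1) fail → the flipped bit is at their intersection.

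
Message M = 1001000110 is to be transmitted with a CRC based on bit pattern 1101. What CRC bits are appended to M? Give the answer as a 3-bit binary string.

011

Append 3 zeros: 1001000110000. Divide by 1101 (XOR where the leading bit is 1):
  pos 0: 1001 XOR 1101 = 0100
  pos 1: 1000 XOR 1101 = 0101
  pos 2: 1010 XOR 1101 = 0111
  pos 3: 1110 XOR 1101 = 0011
  pos 5: 1111 XOR 1101 = 0010
  pos 7: 1000 XOR 1101 = 0101
  pos 8: 1010 XOR 1101 = 0111
  pos 9: 1110 XOR 1101 = 0011
Remainder (last 3 bits) = 011. This is the CRC / FCS.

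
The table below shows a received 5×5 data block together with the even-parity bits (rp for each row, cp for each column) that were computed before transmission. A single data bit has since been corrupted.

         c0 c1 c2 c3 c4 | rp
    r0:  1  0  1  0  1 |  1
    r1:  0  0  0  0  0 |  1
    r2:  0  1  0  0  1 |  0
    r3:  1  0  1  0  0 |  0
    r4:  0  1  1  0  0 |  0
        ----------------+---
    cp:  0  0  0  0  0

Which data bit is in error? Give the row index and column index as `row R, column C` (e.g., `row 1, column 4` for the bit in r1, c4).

row 1, column 2

Recompute each row's even parity and compare to rp:
  r0: data parity 1, sent rp 1 → ok
  r1: data parity 0, sent rp 1 → mismatch
  r2: data parity 0, sent rp 0 → ok
  r3: data parity 0, sent rp 0 → ok
  r4: data parity 0, sent rp 0 → ok
Recompute each column's even parity and compare to cp:
  c0: data parity 0, sent cp 0 → ok
  c1: data parity 0, sent cp 0 → ok
  c2: data parity 1, sent cp 0 → mismatch
  c3: data parity 0, sent cp 0 → ok
  c4: data parity 0, sent cp 0 → ok
Exactly one row (r1) and one column (c2) fail → the flipped bit is at their intersection.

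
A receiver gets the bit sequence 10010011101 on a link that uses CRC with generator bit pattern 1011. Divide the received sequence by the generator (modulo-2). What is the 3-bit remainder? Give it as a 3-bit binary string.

Modulo-2 division of 10010011101 by 1011:
  pos 0: 1001 XOR 1011 = 0010
  pos 2: 1000 XOR 1011 = 0011
  pos 4: 1111 XOR 1011 = 0100
  pos 5: 1001 XOR 1011 = 0010
  pos 7: 1001 XOR 1011 = 0010
Remainder = 010 (nonzero — an error is detected).

010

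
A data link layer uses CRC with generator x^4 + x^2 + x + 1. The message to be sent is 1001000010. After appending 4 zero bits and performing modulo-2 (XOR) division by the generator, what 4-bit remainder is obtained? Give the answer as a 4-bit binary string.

Append 4 zeros: 10010000100000. Divide by 10111 (XOR where the leading bit is 1):
  pos 0: 10010 XOR 10111 = 00101
  pos 2: 10100 XOR 10111 = 00011
  pos 5: 11010 XOR 10111 = 01101
  pos 6: 11010 XOR 10111 = 01101
  pos 7: 11010 XOR 10111 = 01101
  pos 8: 11010 XOR 10111 = 01101
  pos 9: 11010 XOR 10111 = 01101
Remainder (last 4 bits) = 1101. This is the CRC / FCS.

1101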